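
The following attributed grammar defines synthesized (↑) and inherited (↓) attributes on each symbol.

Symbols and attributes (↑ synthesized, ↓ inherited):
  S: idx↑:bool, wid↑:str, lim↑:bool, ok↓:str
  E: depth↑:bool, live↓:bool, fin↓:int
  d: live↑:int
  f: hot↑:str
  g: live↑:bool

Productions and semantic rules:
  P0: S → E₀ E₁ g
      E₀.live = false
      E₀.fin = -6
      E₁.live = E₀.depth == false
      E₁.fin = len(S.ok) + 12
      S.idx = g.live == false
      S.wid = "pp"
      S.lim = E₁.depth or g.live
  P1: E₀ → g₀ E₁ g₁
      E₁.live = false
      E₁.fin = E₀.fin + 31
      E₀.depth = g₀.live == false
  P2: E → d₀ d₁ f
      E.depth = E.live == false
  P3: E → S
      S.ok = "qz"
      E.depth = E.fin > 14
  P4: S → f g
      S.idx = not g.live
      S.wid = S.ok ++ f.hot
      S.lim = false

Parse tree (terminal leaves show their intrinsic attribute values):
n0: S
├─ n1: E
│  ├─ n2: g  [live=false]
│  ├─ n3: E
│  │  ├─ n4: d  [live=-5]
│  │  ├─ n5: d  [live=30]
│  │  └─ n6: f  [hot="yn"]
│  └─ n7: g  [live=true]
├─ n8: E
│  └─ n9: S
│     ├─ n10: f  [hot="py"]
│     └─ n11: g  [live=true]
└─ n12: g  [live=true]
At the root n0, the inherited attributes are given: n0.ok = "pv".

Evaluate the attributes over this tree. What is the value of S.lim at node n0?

1. n0.ok = "pv"  [given at root]
2. n1.live = false  [false]
3. n1.fin = -6  [-6]
4. n2.live = false  [terminal]
5. n3.live = false  [false]
6. n3.fin = 25  [E₀.fin + 31]
7. n4.live = -5  [terminal]
8. n5.live = 30  [terminal]
9. n6.hot = "yn"  [terminal]
10. n3.depth = true  [E.live == false]
11. n7.live = true  [terminal]
12. n1.depth = true  [g₀.live == false]
13. n8.live = false  [E₀.depth == false]
14. n8.fin = 14  [len(S.ok) + 12]
15. n9.ok = "qz"  ["qz"]
16. n10.hot = "py"  [terminal]
17. n11.live = true  [terminal]
18. n9.idx = false  [not g.live]
19. n9.wid = "qzpy"  [S.ok ++ f.hot]
20. n9.lim = false  [false]
21. n8.depth = false  [E.fin > 14]
22. n12.live = true  [terminal]
23. n0.idx = false  [g.live == false]
24. n0.wid = "pp"  ["pp"]
25. n0.lim = true  [E₁.depth or g.live]

true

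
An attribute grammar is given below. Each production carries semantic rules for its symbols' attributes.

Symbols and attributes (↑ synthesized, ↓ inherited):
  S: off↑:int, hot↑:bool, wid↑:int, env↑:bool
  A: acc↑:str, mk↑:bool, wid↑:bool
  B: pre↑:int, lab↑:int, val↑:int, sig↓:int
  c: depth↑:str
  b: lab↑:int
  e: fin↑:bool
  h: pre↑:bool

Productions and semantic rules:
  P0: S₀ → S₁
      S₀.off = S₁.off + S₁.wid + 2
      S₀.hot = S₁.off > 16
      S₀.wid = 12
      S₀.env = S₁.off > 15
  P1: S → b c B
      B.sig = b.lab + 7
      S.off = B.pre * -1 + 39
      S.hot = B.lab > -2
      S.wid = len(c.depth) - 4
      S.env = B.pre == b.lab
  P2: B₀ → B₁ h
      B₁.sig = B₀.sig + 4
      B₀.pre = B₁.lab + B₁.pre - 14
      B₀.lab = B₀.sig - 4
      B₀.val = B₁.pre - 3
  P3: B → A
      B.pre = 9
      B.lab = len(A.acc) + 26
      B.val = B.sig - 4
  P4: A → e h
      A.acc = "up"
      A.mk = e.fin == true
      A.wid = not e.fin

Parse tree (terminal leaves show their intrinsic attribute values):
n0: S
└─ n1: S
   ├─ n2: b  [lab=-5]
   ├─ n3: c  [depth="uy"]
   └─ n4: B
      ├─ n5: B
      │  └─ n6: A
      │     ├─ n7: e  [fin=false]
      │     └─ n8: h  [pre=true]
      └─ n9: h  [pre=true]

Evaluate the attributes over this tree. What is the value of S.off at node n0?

1. n2.lab = -5  [terminal]
2. n3.depth = "uy"  [terminal]
3. n4.sig = 2  [b.lab + 7]
4. n5.sig = 6  [B₀.sig + 4]
5. n7.fin = false  [terminal]
6. n8.pre = true  [terminal]
7. n6.acc = "up"  ["up"]
8. n6.mk = false  [e.fin == true]
9. n6.wid = true  [not e.fin]
10. n5.pre = 9  [9]
11. n5.lab = 28  [len(A.acc) + 26]
12. n5.val = 2  [B.sig - 4]
13. n9.pre = true  [terminal]
14. n4.pre = 23  [B₁.lab + B₁.pre - 14]
15. n4.lab = -2  [B₀.sig - 4]
16. n4.val = 6  [B₁.pre - 3]
17. n1.off = 16  [B.pre * -1 + 39]
18. n1.hot = false  [B.lab > -2]
19. n1.wid = -2  [len(c.depth) - 4]
20. n1.env = false  [B.pre == b.lab]
21. n0.off = 16  [S₁.off + S₁.wid + 2]
22. n0.hot = false  [S₁.off > 16]
23. n0.wid = 12  [12]
24. n0.env = true  [S₁.off > 15]

16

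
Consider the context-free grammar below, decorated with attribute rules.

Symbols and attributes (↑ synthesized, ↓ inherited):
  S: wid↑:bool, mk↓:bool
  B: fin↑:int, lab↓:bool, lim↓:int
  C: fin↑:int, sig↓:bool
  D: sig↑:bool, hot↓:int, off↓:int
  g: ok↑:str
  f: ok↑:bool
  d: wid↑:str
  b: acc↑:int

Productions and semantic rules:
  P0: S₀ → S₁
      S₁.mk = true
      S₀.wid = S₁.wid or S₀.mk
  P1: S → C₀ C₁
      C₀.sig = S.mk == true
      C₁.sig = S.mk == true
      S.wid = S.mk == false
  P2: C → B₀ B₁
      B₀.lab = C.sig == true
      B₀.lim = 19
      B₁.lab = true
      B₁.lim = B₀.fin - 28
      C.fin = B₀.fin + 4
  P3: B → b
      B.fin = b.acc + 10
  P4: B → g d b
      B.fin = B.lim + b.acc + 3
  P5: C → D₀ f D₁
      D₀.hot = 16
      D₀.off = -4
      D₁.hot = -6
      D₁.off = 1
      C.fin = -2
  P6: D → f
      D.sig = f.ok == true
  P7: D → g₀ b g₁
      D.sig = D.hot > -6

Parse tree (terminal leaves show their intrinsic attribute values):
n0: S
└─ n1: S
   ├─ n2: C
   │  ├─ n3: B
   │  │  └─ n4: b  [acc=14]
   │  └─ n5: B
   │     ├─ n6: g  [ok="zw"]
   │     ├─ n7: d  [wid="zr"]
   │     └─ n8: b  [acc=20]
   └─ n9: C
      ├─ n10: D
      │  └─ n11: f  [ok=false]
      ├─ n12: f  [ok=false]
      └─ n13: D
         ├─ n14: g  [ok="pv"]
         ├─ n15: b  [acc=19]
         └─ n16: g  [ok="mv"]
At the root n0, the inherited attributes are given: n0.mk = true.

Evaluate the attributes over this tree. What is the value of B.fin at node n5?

1. n0.mk = true  [given at root]
2. n1.mk = true  [true]
3. n2.sig = true  [S.mk == true]
4. n3.lab = true  [C.sig == true]
5. n3.lim = 19  [19]
6. n4.acc = 14  [terminal]
7. n3.fin = 24  [b.acc + 10]
8. n5.lab = true  [true]
9. n5.lim = -4  [B₀.fin - 28]
10. n6.ok = "zw"  [terminal]
11. n7.wid = "zr"  [terminal]
12. n8.acc = 20  [terminal]
13. n5.fin = 19  [B.lim + b.acc + 3]
14. n2.fin = 28  [B₀.fin + 4]
15. n9.sig = true  [S.mk == true]
16. n10.hot = 16  [16]
17. n10.off = -4  [-4]
18. n11.ok = false  [terminal]
19. n10.sig = false  [f.ok == true]
20. n12.ok = false  [terminal]
21. n13.hot = -6  [-6]
22. n13.off = 1  [1]
23. n14.ok = "pv"  [terminal]
24. n15.acc = 19  [terminal]
25. n16.ok = "mv"  [terminal]
26. n13.sig = false  [D.hot > -6]
27. n9.fin = -2  [-2]
28. n1.wid = false  [S.mk == false]
29. n0.wid = true  [S₁.wid or S₀.mk]

19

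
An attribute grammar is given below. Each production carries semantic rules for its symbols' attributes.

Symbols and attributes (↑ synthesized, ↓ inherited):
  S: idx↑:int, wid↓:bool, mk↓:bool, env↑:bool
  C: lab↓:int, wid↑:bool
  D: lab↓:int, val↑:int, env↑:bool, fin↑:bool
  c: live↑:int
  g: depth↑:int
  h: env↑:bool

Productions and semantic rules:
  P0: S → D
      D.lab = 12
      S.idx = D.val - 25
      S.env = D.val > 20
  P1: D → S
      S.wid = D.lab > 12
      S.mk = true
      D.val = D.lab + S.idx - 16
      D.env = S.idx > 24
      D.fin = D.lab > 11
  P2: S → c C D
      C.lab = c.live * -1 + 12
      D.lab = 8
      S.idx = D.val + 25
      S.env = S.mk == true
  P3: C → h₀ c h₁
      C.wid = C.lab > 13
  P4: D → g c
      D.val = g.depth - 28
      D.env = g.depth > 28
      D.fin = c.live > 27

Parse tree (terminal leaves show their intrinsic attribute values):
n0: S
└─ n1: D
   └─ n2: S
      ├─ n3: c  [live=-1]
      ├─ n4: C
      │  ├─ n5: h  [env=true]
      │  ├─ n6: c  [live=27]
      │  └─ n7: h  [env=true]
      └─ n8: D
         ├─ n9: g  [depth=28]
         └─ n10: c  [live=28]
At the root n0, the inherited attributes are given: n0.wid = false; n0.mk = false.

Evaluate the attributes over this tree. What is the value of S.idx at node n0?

1. n0.wid = false  [given at root]
2. n0.mk = false  [given at root]
3. n1.lab = 12  [12]
4. n2.wid = false  [D.lab > 12]
5. n2.mk = true  [true]
6. n3.live = -1  [terminal]
7. n4.lab = 13  [c.live * -1 + 12]
8. n5.env = true  [terminal]
9. n6.live = 27  [terminal]
10. n7.env = true  [terminal]
11. n4.wid = false  [C.lab > 13]
12. n8.lab = 8  [8]
13. n9.depth = 28  [terminal]
14. n10.live = 28  [terminal]
15. n8.val = 0  [g.depth - 28]
16. n8.env = false  [g.depth > 28]
17. n8.fin = true  [c.live > 27]
18. n2.idx = 25  [D.val + 25]
19. n2.env = true  [S.mk == true]
20. n1.val = 21  [D.lab + S.idx - 16]
21. n1.env = true  [S.idx > 24]
22. n1.fin = true  [D.lab > 11]
23. n0.idx = -4  [D.val - 25]
24. n0.env = true  [D.val > 20]

-4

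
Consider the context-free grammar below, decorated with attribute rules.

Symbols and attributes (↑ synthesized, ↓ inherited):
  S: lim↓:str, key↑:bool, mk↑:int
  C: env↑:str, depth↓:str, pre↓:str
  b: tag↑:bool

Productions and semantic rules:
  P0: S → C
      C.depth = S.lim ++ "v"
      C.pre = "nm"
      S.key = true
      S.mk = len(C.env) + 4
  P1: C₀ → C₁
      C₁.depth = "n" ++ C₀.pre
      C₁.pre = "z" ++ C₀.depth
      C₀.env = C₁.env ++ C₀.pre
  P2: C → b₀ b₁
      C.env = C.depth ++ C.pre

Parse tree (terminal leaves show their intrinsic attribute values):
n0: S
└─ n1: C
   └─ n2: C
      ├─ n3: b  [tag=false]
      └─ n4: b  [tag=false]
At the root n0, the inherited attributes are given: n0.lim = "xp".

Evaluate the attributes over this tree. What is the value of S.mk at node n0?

1. n0.lim = "xp"  [given at root]
2. n1.depth = "xpv"  [S.lim ++ "v"]
3. n1.pre = "nm"  ["nm"]
4. n2.depth = "nnm"  ["n" ++ C₀.pre]
5. n2.pre = "zxpv"  ["z" ++ C₀.depth]
6. n3.tag = false  [terminal]
7. n4.tag = false  [terminal]
8. n2.env = "nnmzxpv"  [C.depth ++ C.pre]
9. n1.env = "nnmzxpvnm"  [C₁.env ++ C₀.pre]
10. n0.key = true  [true]
11. n0.mk = 13  [len(C.env) + 4]

13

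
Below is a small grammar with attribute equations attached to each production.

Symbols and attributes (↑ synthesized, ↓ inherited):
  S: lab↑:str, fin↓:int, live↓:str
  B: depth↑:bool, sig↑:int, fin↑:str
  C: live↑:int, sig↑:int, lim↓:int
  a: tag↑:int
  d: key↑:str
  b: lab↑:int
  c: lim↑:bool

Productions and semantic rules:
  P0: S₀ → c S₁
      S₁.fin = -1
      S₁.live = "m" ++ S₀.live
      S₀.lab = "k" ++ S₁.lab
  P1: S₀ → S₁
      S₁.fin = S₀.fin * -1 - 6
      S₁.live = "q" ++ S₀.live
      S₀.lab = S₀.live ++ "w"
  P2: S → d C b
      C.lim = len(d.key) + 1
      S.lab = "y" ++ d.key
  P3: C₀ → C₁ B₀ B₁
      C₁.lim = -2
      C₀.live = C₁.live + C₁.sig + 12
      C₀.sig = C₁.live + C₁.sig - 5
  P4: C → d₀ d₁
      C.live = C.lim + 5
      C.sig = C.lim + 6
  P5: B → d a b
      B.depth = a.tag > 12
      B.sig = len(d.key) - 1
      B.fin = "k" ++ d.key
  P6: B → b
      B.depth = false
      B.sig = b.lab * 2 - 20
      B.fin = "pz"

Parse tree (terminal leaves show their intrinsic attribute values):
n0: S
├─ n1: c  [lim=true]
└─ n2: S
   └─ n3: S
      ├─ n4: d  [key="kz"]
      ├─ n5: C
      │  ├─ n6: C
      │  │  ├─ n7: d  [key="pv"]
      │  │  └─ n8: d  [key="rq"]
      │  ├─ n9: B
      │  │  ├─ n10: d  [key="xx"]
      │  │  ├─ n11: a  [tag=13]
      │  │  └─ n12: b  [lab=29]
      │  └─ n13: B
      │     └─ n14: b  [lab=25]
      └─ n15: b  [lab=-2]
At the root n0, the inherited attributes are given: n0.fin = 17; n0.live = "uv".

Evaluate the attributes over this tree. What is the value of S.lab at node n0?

"kmuvw"

1. n0.fin = 17  [given at root]
2. n0.live = "uv"  [given at root]
3. n1.lim = true  [terminal]
4. n2.fin = -1  [-1]
5. n2.live = "muv"  ["m" ++ S₀.live]
6. n3.fin = -5  [S₀.fin * -1 - 6]
7. n3.live = "qmuv"  ["q" ++ S₀.live]
8. n4.key = "kz"  [terminal]
9. n5.lim = 3  [len(d.key) + 1]
10. n6.lim = -2  [-2]
11. n7.key = "pv"  [terminal]
12. n8.key = "rq"  [terminal]
13. n6.live = 3  [C.lim + 5]
14. n6.sig = 4  [C.lim + 6]
15. n10.key = "xx"  [terminal]
16. n11.tag = 13  [terminal]
17. n12.lab = 29  [terminal]
18. n9.depth = true  [a.tag > 12]
19. n9.sig = 1  [len(d.key) - 1]
20. n9.fin = "kxx"  ["k" ++ d.key]
21. n14.lab = 25  [terminal]
22. n13.depth = false  [false]
23. n13.sig = 30  [b.lab * 2 - 20]
24. n13.fin = "pz"  ["pz"]
25. n5.live = 19  [C₁.live + C₁.sig + 12]
26. n5.sig = 2  [C₁.live + C₁.sig - 5]
27. n15.lab = -2  [terminal]
28. n3.lab = "ykz"  ["y" ++ d.key]
29. n2.lab = "muvw"  [S₀.live ++ "w"]
30. n0.lab = "kmuvw"  ["k" ++ S₁.lab]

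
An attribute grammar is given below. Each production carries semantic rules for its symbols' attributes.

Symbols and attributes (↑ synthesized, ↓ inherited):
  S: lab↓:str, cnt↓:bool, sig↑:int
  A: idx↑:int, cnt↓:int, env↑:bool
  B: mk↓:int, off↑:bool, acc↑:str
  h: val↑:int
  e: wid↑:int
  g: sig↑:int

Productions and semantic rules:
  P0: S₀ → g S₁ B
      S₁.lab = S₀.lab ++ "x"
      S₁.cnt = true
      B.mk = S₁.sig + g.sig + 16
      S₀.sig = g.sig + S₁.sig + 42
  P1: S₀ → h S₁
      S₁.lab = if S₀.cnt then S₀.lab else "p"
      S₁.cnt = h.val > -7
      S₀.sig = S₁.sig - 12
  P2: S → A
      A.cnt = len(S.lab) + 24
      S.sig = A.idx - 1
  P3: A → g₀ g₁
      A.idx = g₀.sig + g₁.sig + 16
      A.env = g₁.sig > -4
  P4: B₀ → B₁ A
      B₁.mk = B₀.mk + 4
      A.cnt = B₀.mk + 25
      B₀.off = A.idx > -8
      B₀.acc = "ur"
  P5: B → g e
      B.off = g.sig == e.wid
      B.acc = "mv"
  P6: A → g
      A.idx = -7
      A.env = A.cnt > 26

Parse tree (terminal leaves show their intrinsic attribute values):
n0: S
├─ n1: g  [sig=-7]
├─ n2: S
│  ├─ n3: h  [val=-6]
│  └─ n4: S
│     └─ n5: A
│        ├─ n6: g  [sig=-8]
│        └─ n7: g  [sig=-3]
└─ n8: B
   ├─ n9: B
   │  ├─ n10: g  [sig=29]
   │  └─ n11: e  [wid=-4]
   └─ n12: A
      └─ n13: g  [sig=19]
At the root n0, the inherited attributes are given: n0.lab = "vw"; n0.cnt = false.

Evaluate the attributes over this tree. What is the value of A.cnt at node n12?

1. n0.lab = "vw"  [given at root]
2. n0.cnt = false  [given at root]
3. n1.sig = -7  [terminal]
4. n2.lab = "vwx"  [S₀.lab ++ "x"]
5. n2.cnt = true  [true]
6. n3.val = -6  [terminal]
7. n4.lab = "vwx"  [if S₀.cnt then S₀.lab else "p"]
8. n4.cnt = true  [h.val > -7]
9. n5.cnt = 27  [len(S.lab) + 24]
10. n6.sig = -8  [terminal]
11. n7.sig = -3  [terminal]
12. n5.idx = 5  [g₀.sig + g₁.sig + 16]
13. n5.env = true  [g₁.sig > -4]
14. n4.sig = 4  [A.idx - 1]
15. n2.sig = -8  [S₁.sig - 12]
16. n8.mk = 1  [S₁.sig + g.sig + 16]
17. n9.mk = 5  [B₀.mk + 4]
18. n10.sig = 29  [terminal]
19. n11.wid = -4  [terminal]
20. n9.off = false  [g.sig == e.wid]
21. n9.acc = "mv"  ["mv"]
22. n12.cnt = 26  [B₀.mk + 25]
23. n13.sig = 19  [terminal]
24. n12.idx = -7  [-7]
25. n12.env = false  [A.cnt > 26]
26. n8.off = true  [A.idx > -8]
27. n8.acc = "ur"  ["ur"]
28. n0.sig = 27  [g.sig + S₁.sig + 42]

26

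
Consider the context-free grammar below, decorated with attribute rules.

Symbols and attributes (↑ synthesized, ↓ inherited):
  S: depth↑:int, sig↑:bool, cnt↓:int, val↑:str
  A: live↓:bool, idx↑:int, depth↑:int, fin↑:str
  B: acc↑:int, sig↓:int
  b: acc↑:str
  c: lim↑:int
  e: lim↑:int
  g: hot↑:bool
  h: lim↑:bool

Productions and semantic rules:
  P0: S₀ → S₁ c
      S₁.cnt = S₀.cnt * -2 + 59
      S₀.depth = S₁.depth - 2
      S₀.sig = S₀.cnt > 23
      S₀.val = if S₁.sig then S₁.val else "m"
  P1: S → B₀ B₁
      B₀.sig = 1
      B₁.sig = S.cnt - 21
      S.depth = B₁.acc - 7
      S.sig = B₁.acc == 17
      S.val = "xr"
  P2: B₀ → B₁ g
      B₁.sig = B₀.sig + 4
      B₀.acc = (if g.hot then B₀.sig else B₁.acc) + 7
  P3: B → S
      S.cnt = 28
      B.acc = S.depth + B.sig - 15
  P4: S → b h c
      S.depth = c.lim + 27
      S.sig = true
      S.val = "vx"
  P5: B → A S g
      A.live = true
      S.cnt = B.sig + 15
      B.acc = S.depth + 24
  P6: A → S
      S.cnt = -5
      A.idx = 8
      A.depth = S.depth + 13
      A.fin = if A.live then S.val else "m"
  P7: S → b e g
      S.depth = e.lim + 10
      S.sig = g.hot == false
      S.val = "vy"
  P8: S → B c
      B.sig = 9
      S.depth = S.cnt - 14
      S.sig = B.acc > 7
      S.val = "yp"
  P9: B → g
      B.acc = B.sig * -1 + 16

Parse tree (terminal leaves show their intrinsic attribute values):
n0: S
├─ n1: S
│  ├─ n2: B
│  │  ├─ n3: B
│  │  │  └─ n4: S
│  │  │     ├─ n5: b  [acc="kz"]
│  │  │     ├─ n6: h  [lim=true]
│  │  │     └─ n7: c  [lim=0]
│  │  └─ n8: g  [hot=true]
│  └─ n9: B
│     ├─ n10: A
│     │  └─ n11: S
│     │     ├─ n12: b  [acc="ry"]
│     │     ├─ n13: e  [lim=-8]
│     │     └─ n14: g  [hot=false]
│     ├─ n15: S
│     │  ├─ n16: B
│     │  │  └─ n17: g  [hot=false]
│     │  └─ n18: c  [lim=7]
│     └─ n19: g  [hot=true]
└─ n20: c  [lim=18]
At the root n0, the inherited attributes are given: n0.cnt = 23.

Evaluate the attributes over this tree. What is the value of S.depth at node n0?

1. n0.cnt = 23  [given at root]
2. n1.cnt = 13  [S₀.cnt * -2 + 59]
3. n2.sig = 1  [1]
4. n3.sig = 5  [B₀.sig + 4]
5. n4.cnt = 28  [28]
6. n5.acc = "kz"  [terminal]
7. n6.lim = true  [terminal]
8. n7.lim = 0  [terminal]
9. n4.depth = 27  [c.lim + 27]
10. n4.sig = true  [true]
11. n4.val = "vx"  ["vx"]
12. n3.acc = 17  [S.depth + B.sig - 15]
13. n8.hot = true  [terminal]
14. n2.acc = 8  [(if g.hot then B₀.sig else B₁.acc) + 7]
15. n9.sig = -8  [S.cnt - 21]
16. n10.live = true  [true]
17. n11.cnt = -5  [-5]
18. n12.acc = "ry"  [terminal]
19. n13.lim = -8  [terminal]
20. n14.hot = false  [terminal]
21. n11.depth = 2  [e.lim + 10]
22. n11.sig = true  [g.hot == false]
23. n11.val = "vy"  ["vy"]
24. n10.idx = 8  [8]
25. n10.depth = 15  [S.depth + 13]
26. n10.fin = "vy"  [if A.live then S.val else "m"]
27. n15.cnt = 7  [B.sig + 15]
28. n16.sig = 9  [9]
29. n17.hot = false  [terminal]
30. n16.acc = 7  [B.sig * -1 + 16]
31. n18.lim = 7  [terminal]
32. n15.depth = -7  [S.cnt - 14]
33. n15.sig = false  [B.acc > 7]
34. n15.val = "yp"  ["yp"]
35. n19.hot = true  [terminal]
36. n9.acc = 17  [S.depth + 24]
37. n1.depth = 10  [B₁.acc - 7]
38. n1.sig = true  [B₁.acc == 17]
39. n1.val = "xr"  ["xr"]
40. n20.lim = 18  [terminal]
41. n0.depth = 8  [S₁.depth - 2]
42. n0.sig = false  [S₀.cnt > 23]
43. n0.val = "xr"  [if S₁.sig then S₁.val else "m"]

8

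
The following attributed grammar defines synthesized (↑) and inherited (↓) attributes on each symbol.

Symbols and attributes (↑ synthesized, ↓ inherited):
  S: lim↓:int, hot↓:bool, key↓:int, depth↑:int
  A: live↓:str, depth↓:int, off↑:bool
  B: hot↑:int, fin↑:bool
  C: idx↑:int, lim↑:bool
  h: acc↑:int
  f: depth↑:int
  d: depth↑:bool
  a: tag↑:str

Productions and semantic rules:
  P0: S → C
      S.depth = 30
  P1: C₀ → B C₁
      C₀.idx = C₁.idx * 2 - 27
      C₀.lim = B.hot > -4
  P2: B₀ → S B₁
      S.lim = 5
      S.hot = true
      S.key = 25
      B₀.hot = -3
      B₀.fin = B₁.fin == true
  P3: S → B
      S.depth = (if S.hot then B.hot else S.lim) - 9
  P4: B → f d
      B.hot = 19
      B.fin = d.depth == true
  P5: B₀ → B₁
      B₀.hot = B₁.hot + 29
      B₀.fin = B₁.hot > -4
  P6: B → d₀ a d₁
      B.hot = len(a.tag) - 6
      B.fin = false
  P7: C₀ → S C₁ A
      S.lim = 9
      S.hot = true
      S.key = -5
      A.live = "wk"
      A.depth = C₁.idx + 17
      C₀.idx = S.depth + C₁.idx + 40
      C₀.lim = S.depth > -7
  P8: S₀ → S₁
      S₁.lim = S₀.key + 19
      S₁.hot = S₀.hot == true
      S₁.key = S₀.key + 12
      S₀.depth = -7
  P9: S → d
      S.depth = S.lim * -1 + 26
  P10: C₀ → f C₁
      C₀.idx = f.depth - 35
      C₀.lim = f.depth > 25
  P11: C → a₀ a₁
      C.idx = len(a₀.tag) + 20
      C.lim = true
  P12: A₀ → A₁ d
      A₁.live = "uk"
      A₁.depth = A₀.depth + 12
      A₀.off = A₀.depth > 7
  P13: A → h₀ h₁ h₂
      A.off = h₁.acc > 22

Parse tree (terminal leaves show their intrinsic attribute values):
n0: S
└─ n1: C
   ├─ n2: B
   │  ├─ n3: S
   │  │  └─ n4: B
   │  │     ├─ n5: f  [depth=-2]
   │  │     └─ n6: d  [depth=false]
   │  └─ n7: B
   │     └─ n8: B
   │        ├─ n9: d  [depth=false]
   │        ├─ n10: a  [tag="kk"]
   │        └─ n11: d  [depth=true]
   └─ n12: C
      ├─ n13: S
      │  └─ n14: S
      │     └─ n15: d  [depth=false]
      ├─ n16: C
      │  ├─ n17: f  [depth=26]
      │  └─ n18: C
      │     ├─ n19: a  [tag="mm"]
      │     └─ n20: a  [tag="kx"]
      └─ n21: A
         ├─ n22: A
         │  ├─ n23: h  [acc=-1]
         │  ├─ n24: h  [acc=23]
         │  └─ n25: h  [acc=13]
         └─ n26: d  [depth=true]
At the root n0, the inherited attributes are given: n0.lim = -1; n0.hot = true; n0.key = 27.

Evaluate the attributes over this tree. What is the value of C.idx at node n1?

21

1. n0.lim = -1  [given at root]
2. n0.hot = true  [given at root]
3. n0.key = 27  [given at root]
4. n3.lim = 5  [5]
5. n3.hot = true  [true]
6. n3.key = 25  [25]
7. n5.depth = -2  [terminal]
8. n6.depth = false  [terminal]
9. n4.hot = 19  [19]
10. n4.fin = false  [d.depth == true]
11. n3.depth = 10  [(if S.hot then B.hot else S.lim) - 9]
12. n9.depth = false  [terminal]
13. n10.tag = "kk"  [terminal]
14. n11.depth = true  [terminal]
15. n8.hot = -4  [len(a.tag) - 6]
16. n8.fin = false  [false]
17. n7.hot = 25  [B₁.hot + 29]
18. n7.fin = false  [B₁.hot > -4]
19. n2.hot = -3  [-3]
20. n2.fin = false  [B₁.fin == true]
21. n13.lim = 9  [9]
22. n13.hot = true  [true]
23. n13.key = -5  [-5]
24. n14.lim = 14  [S₀.key + 19]
25. n14.hot = true  [S₀.hot == true]
26. n14.key = 7  [S₀.key + 12]
27. n15.depth = false  [terminal]
28. n14.depth = 12  [S.lim * -1 + 26]
29. n13.depth = -7  [-7]
30. n17.depth = 26  [terminal]
31. n19.tag = "mm"  [terminal]
32. n20.tag = "kx"  [terminal]
33. n18.idx = 22  [len(a₀.tag) + 20]
34. n18.lim = true  [true]
35. n16.idx = -9  [f.depth - 35]
36. n16.lim = true  [f.depth > 25]
37. n21.live = "wk"  ["wk"]
38. n21.depth = 8  [C₁.idx + 17]
39. n22.live = "uk"  ["uk"]
40. n22.depth = 20  [A₀.depth + 12]
41. n23.acc = -1  [terminal]
42. n24.acc = 23  [terminal]
43. n25.acc = 13  [terminal]
44. n22.off = true  [h₁.acc > 22]
45. n26.depth = true  [terminal]
46. n21.off = true  [A₀.depth > 7]
47. n12.idx = 24  [S.depth + C₁.idx + 40]
48. n12.lim = false  [S.depth > -7]
49. n1.idx = 21  [C₁.idx * 2 - 27]
50. n1.lim = true  [B.hot > -4]
51. n0.depth = 30  [30]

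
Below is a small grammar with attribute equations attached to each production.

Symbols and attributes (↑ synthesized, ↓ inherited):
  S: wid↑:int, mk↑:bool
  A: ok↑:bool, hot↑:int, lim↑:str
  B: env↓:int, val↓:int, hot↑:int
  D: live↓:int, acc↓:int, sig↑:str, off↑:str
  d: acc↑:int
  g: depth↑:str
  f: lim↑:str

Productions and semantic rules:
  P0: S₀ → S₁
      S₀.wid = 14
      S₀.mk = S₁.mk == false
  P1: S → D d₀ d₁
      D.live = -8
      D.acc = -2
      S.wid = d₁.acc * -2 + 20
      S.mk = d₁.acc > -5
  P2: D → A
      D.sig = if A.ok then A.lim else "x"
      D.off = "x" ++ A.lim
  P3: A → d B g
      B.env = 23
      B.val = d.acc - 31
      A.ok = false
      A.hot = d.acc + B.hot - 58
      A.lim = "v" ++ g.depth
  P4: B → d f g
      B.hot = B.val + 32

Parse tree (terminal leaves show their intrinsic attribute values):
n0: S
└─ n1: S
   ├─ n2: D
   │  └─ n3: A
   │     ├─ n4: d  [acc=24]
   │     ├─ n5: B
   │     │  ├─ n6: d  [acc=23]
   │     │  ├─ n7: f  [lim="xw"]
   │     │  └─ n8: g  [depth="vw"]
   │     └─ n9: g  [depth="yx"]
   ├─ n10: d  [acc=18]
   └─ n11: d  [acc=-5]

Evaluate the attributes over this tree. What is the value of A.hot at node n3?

-9

1. n2.live = -8  [-8]
2. n2.acc = -2  [-2]
3. n4.acc = 24  [terminal]
4. n5.env = 23  [23]
5. n5.val = -7  [d.acc - 31]
6. n6.acc = 23  [terminal]
7. n7.lim = "xw"  [terminal]
8. n8.depth = "vw"  [terminal]
9. n5.hot = 25  [B.val + 32]
10. n9.depth = "yx"  [terminal]
11. n3.ok = false  [false]
12. n3.hot = -9  [d.acc + B.hot - 58]
13. n3.lim = "vyx"  ["v" ++ g.depth]
14. n2.sig = "x"  [if A.ok then A.lim else "x"]
15. n2.off = "xvyx"  ["x" ++ A.lim]
16. n10.acc = 18  [terminal]
17. n11.acc = -5  [terminal]
18. n1.wid = 30  [d₁.acc * -2 + 20]
19. n1.mk = false  [d₁.acc > -5]
20. n0.wid = 14  [14]
21. n0.mk = true  [S₁.mk == false]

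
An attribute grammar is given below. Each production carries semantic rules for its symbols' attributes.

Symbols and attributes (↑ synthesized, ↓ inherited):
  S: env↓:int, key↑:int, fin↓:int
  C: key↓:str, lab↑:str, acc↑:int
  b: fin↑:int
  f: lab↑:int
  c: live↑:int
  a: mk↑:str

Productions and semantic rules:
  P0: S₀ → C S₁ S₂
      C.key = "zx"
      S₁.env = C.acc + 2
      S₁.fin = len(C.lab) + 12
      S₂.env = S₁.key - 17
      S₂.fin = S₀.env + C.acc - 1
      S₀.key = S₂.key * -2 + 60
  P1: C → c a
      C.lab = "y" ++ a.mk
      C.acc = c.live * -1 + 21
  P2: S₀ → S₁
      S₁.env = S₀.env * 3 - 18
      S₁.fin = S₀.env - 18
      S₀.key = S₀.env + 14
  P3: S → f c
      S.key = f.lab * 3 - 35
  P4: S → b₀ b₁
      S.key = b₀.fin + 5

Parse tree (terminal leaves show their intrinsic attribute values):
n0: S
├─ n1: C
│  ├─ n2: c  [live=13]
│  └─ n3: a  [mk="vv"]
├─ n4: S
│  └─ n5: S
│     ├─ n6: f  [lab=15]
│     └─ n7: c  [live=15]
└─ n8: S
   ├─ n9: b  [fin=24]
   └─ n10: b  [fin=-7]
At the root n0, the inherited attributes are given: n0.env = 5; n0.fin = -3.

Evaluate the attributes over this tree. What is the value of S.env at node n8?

7

1. n0.env = 5  [given at root]
2. n0.fin = -3  [given at root]
3. n1.key = "zx"  ["zx"]
4. n2.live = 13  [terminal]
5. n3.mk = "vv"  [terminal]
6. n1.lab = "yvv"  ["y" ++ a.mk]
7. n1.acc = 8  [c.live * -1 + 21]
8. n4.env = 10  [C.acc + 2]
9. n4.fin = 15  [len(C.lab) + 12]
10. n5.env = 12  [S₀.env * 3 - 18]
11. n5.fin = -8  [S₀.env - 18]
12. n6.lab = 15  [terminal]
13. n7.live = 15  [terminal]
14. n5.key = 10  [f.lab * 3 - 35]
15. n4.key = 24  [S₀.env + 14]
16. n8.env = 7  [S₁.key - 17]
17. n8.fin = 12  [S₀.env + C.acc - 1]
18. n9.fin = 24  [terminal]
19. n10.fin = -7  [terminal]
20. n8.key = 29  [b₀.fin + 5]
21. n0.key = 2  [S₂.key * -2 + 60]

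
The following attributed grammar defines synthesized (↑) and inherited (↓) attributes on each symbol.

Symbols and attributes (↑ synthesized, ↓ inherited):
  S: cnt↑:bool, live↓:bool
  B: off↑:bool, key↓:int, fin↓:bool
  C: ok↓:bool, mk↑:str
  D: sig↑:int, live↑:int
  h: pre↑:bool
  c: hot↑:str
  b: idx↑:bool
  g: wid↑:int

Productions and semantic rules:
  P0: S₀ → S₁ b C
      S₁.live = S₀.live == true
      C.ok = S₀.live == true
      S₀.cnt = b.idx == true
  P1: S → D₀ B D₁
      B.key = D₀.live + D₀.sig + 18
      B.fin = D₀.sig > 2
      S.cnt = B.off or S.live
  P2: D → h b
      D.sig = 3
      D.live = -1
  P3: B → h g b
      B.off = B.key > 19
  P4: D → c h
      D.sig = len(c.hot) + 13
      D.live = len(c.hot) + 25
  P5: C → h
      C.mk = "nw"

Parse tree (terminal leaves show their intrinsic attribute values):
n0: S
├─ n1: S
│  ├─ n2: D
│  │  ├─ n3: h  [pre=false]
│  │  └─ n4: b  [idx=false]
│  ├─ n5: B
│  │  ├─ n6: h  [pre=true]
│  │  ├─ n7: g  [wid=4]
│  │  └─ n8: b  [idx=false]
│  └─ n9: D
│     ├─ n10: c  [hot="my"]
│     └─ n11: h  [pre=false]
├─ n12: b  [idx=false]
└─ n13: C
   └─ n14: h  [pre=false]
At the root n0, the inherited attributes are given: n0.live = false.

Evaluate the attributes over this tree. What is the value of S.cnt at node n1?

true

1. n0.live = false  [given at root]
2. n1.live = false  [S₀.live == true]
3. n3.pre = false  [terminal]
4. n4.idx = false  [terminal]
5. n2.sig = 3  [3]
6. n2.live = -1  [-1]
7. n5.key = 20  [D₀.live + D₀.sig + 18]
8. n5.fin = true  [D₀.sig > 2]
9. n6.pre = true  [terminal]
10. n7.wid = 4  [terminal]
11. n8.idx = false  [terminal]
12. n5.off = true  [B.key > 19]
13. n10.hot = "my"  [terminal]
14. n11.pre = false  [terminal]
15. n9.sig = 15  [len(c.hot) + 13]
16. n9.live = 27  [len(c.hot) + 25]
17. n1.cnt = true  [B.off or S.live]
18. n12.idx = false  [terminal]
19. n13.ok = false  [S₀.live == true]
20. n14.pre = false  [terminal]
21. n13.mk = "nw"  ["nw"]
22. n0.cnt = false  [b.idx == true]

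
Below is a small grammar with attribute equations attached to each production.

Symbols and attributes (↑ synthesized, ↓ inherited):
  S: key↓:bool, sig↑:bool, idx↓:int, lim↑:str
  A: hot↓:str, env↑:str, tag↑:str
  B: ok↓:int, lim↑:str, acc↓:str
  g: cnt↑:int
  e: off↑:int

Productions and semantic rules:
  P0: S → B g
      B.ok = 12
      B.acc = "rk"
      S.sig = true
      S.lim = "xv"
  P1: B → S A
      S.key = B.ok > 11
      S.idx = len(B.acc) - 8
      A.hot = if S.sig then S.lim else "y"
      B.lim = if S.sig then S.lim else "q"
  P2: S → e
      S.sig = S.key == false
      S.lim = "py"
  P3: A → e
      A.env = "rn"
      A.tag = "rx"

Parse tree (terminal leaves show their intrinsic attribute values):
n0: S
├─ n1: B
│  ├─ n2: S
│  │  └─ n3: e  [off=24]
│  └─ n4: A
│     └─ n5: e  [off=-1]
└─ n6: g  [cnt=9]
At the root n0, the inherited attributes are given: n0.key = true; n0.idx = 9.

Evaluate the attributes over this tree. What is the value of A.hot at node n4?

"y"

1. n0.key = true  [given at root]
2. n0.idx = 9  [given at root]
3. n1.ok = 12  [12]
4. n1.acc = "rk"  ["rk"]
5. n2.key = true  [B.ok > 11]
6. n2.idx = -6  [len(B.acc) - 8]
7. n3.off = 24  [terminal]
8. n2.sig = false  [S.key == false]
9. n2.lim = "py"  ["py"]
10. n4.hot = "y"  [if S.sig then S.lim else "y"]
11. n5.off = -1  [terminal]
12. n4.env = "rn"  ["rn"]
13. n4.tag = "rx"  ["rx"]
14. n1.lim = "q"  [if S.sig then S.lim else "q"]
15. n6.cnt = 9  [terminal]
16. n0.sig = true  [true]
17. n0.lim = "xv"  ["xv"]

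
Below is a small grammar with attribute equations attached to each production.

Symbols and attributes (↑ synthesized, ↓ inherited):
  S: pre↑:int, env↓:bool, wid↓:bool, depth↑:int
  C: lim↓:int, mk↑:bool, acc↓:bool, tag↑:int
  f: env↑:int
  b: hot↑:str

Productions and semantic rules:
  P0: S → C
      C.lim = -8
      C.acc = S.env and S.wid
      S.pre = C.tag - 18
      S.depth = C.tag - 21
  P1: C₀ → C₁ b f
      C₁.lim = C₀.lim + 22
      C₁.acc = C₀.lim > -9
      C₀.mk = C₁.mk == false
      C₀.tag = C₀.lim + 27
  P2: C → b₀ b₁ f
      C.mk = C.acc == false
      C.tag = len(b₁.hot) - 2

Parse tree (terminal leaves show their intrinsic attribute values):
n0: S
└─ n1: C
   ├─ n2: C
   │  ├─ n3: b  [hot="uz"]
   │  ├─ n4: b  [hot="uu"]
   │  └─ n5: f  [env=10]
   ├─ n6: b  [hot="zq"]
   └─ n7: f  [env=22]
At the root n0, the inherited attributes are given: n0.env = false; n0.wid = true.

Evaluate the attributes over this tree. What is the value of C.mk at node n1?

1. n0.env = false  [given at root]
2. n0.wid = true  [given at root]
3. n1.lim = -8  [-8]
4. n1.acc = false  [S.env and S.wid]
5. n2.lim = 14  [C₀.lim + 22]
6. n2.acc = true  [C₀.lim > -9]
7. n3.hot = "uz"  [terminal]
8. n4.hot = "uu"  [terminal]
9. n5.env = 10  [terminal]
10. n2.mk = false  [C.acc == false]
11. n2.tag = 0  [len(b₁.hot) - 2]
12. n6.hot = "zq"  [terminal]
13. n7.env = 22  [terminal]
14. n1.mk = true  [C₁.mk == false]
15. n1.tag = 19  [C₀.lim + 27]
16. n0.pre = 1  [C.tag - 18]
17. n0.depth = -2  [C.tag - 21]

true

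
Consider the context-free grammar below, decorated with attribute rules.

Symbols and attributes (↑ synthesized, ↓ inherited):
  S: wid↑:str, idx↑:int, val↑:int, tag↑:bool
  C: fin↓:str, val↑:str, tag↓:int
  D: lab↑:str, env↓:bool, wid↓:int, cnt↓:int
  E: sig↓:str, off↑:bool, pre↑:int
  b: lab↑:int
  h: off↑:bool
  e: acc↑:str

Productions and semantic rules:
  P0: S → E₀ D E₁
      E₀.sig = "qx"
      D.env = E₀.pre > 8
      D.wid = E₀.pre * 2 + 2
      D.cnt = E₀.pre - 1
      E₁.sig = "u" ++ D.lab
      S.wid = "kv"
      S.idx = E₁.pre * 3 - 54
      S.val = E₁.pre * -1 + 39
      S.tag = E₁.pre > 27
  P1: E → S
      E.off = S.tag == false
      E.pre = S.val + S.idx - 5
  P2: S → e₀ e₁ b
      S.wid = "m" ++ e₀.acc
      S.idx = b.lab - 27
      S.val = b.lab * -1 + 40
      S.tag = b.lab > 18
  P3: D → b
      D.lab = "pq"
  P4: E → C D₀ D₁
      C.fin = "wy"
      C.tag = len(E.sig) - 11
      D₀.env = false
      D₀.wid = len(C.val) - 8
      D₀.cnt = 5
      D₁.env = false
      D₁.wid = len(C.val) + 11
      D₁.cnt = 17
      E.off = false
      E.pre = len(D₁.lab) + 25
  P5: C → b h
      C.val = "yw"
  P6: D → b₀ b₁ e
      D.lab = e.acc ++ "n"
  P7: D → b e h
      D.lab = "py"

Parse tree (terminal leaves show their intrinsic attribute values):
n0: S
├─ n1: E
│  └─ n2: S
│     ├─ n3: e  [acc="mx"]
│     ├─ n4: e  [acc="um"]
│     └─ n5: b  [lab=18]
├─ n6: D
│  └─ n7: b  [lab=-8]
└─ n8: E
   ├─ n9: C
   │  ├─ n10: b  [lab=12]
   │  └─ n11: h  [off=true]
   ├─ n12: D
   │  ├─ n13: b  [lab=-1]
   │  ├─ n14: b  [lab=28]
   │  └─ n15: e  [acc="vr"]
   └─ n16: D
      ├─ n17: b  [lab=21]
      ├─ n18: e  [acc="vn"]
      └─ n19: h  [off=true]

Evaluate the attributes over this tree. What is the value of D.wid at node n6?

1. n1.sig = "qx"  ["qx"]
2. n3.acc = "mx"  [terminal]
3. n4.acc = "um"  [terminal]
4. n5.lab = 18  [terminal]
5. n2.wid = "mmx"  ["m" ++ e₀.acc]
6. n2.idx = -9  [b.lab - 27]
7. n2.val = 22  [b.lab * -1 + 40]
8. n2.tag = false  [b.lab > 18]
9. n1.off = true  [S.tag == false]
10. n1.pre = 8  [S.val + S.idx - 5]
11. n6.env = false  [E₀.pre > 8]
12. n6.wid = 18  [E₀.pre * 2 + 2]
13. n6.cnt = 7  [E₀.pre - 1]
14. n7.lab = -8  [terminal]
15. n6.lab = "pq"  ["pq"]
16. n8.sig = "upq"  ["u" ++ D.lab]
17. n9.fin = "wy"  ["wy"]
18. n9.tag = -8  [len(E.sig) - 11]
19. n10.lab = 12  [terminal]
20. n11.off = true  [terminal]
21. n9.val = "yw"  ["yw"]
22. n12.env = false  [false]
23. n12.wid = -6  [len(C.val) - 8]
24. n12.cnt = 5  [5]
25. n13.lab = -1  [terminal]
26. n14.lab = 28  [terminal]
27. n15.acc = "vr"  [terminal]
28. n12.lab = "vrn"  [e.acc ++ "n"]
29. n16.env = false  [false]
30. n16.wid = 13  [len(C.val) + 11]
31. n16.cnt = 17  [17]
32. n17.lab = 21  [terminal]
33. n18.acc = "vn"  [terminal]
34. n19.off = true  [terminal]
35. n16.lab = "py"  ["py"]
36. n8.off = false  [false]
37. n8.pre = 27  [len(D₁.lab) + 25]
38. n0.wid = "kv"  ["kv"]
39. n0.idx = 27  [E₁.pre * 3 - 54]
40. n0.val = 12  [E₁.pre * -1 + 39]
41. n0.tag = false  [E₁.pre > 27]

18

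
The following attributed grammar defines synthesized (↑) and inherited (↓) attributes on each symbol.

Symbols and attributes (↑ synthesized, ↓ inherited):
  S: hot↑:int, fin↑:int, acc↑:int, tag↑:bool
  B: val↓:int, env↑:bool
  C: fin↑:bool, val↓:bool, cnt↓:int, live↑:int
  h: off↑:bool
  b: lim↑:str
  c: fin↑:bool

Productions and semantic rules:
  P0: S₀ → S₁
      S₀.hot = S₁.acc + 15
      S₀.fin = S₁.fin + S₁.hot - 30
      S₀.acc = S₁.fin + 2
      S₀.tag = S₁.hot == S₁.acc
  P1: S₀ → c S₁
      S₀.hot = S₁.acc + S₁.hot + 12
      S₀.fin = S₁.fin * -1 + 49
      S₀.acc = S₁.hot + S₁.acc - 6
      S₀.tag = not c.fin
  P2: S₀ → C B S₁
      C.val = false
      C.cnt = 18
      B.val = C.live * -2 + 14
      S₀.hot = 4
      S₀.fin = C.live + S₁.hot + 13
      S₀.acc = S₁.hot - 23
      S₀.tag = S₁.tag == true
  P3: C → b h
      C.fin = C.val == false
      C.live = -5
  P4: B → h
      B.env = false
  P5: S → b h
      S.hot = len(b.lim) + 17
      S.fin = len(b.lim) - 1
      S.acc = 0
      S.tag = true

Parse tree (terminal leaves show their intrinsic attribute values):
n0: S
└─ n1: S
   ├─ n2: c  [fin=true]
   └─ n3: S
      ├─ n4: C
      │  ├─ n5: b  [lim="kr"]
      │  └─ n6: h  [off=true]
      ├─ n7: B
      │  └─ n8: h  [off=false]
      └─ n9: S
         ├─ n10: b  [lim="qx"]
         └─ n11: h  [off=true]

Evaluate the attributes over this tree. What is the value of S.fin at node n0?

4

1. n2.fin = true  [terminal]
2. n4.val = false  [false]
3. n4.cnt = 18  [18]
4. n5.lim = "kr"  [terminal]
5. n6.off = true  [terminal]
6. n4.fin = true  [C.val == false]
7. n4.live = -5  [-5]
8. n7.val = 24  [C.live * -2 + 14]
9. n8.off = false  [terminal]
10. n7.env = false  [false]
11. n10.lim = "qx"  [terminal]
12. n11.off = true  [terminal]
13. n9.hot = 19  [len(b.lim) + 17]
14. n9.fin = 1  [len(b.lim) - 1]
15. n9.acc = 0  [0]
16. n9.tag = true  [true]
17. n3.hot = 4  [4]
18. n3.fin = 27  [C.live + S₁.hot + 13]
19. n3.acc = -4  [S₁.hot - 23]
20. n3.tag = true  [S₁.tag == true]
21. n1.hot = 12  [S₁.acc + S₁.hot + 12]
22. n1.fin = 22  [S₁.fin * -1 + 49]
23. n1.acc = -6  [S₁.hot + S₁.acc - 6]
24. n1.tag = false  [not c.fin]
25. n0.hot = 9  [S₁.acc + 15]
26. n0.fin = 4  [S₁.fin + S₁.hot - 30]
27. n0.acc = 24  [S₁.fin + 2]
28. n0.tag = false  [S₁.hot == S₁.acc]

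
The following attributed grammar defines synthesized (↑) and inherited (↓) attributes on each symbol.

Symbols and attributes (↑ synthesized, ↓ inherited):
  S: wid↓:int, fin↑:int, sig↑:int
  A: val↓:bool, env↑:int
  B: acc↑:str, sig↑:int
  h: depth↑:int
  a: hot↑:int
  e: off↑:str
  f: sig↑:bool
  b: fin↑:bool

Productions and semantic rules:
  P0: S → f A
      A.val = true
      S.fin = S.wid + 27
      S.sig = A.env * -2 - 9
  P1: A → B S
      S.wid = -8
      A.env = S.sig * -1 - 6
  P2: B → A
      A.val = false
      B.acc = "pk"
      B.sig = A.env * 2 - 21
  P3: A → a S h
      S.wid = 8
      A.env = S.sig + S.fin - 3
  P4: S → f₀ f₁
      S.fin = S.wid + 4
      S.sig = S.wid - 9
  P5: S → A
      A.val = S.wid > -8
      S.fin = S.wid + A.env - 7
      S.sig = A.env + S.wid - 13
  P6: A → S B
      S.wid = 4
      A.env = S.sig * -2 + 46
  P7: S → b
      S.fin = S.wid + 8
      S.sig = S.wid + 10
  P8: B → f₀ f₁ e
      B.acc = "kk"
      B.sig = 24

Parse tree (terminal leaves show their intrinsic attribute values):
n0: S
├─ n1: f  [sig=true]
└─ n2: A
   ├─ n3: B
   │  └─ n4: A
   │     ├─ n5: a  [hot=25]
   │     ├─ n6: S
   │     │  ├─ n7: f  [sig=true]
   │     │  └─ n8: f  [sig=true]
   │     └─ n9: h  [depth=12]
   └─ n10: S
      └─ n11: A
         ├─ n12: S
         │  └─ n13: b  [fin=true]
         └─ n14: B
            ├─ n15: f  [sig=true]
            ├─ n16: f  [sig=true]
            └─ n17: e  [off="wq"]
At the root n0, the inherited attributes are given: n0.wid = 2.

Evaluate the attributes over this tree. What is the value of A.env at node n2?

1. n0.wid = 2  [given at root]
2. n1.sig = true  [terminal]
3. n2.val = true  [true]
4. n4.val = false  [false]
5. n5.hot = 25  [terminal]
6. n6.wid = 8  [8]
7. n7.sig = true  [terminal]
8. n8.sig = true  [terminal]
9. n6.fin = 12  [S.wid + 4]
10. n6.sig = -1  [S.wid - 9]
11. n9.depth = 12  [terminal]
12. n4.env = 8  [S.sig + S.fin - 3]
13. n3.acc = "pk"  ["pk"]
14. n3.sig = -5  [A.env * 2 - 21]
15. n10.wid = -8  [-8]
16. n11.val = false  [S.wid > -8]
17. n12.wid = 4  [4]
18. n13.fin = true  [terminal]
19. n12.fin = 12  [S.wid + 8]
20. n12.sig = 14  [S.wid + 10]
21. n15.sig = true  [terminal]
22. n16.sig = true  [terminal]
23. n17.off = "wq"  [terminal]
24. n14.acc = "kk"  ["kk"]
25. n14.sig = 24  [24]
26. n11.env = 18  [S.sig * -2 + 46]
27. n10.fin = 3  [S.wid + A.env - 7]
28. n10.sig = -3  [A.env + S.wid - 13]
29. n2.env = -3  [S.sig * -1 - 6]
30. n0.fin = 29  [S.wid + 27]
31. n0.sig = -3  [A.env * -2 - 9]

-3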